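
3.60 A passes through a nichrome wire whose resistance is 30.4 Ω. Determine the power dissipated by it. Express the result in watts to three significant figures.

394 W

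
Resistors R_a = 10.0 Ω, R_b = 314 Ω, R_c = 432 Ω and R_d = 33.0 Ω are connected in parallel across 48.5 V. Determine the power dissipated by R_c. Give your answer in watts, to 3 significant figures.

5.45 W

Every branch has 48.5 V across it, so for R_c the power is simply V²/R.
P_R_c = V² / R_c = (48.5)² / 432 Ω = 5.445 W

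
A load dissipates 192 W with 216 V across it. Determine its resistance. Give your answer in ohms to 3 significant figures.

The two known quantities fix the third via R = V² / P.
R = (216)² / 192 = 243.0 Ω

243 Ω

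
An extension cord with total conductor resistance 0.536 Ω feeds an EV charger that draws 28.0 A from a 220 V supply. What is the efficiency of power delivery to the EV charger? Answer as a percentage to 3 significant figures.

The extension cord carries the full 28.0 A.
P_line = I² R_line = (28.00)² × 0.536 = 420.2 W
P_source = V I = 220 × 28.00 = 6160 W; P_load = 5740 W
η = P_load / P_source = 5740 / 6160 = 0.9318

93.2 %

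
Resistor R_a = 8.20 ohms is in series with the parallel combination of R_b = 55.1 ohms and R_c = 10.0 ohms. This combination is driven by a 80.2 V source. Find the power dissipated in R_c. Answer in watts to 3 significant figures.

Replace R_b and R_c with their parallel equivalent so the circuit becomes R_a in series with R_p.
R_p = (55.1×10.0)/(55.1+10.0) = 8.464 Ω
R_total = 8.20 + 8.464 = 16.66 Ω
I = V / R_total = 80.2 / 16.66 = 4.813 A
Voltage across the parallel pair: V_p = I × R_p = 4.813 × 8.464 = 40.74 V
With V_p across R_c, its power is V_p²/R_c.
P_R_c = (40.74)² / 10.0 = 165.9 W

166 W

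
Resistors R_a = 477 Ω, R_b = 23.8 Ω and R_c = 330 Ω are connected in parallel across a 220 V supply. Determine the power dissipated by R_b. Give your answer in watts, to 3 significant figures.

Each parallel branch sees the full supply voltage, so P = V²/R applies directly to the target branch.
P_R_b = V² / R_b = (220)² / 23.8 Ω = 2034 W

2030 W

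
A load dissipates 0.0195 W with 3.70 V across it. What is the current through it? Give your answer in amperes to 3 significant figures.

0.00527 A

From P = V I = I²R = V²/R, with the two given quantities we get I = P / V.
I = 0.0195 / 3.70 = 0.005270 A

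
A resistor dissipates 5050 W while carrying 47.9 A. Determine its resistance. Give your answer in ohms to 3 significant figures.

2.20 Ω

Rearranging the power relation for the two known quantities gives R = P / I².
R = 5050 / (47.90)² = 2.201 Ω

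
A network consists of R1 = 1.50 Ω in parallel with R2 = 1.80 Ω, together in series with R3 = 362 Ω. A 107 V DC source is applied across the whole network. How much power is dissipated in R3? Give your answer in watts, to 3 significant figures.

31.5 W

Combine R1 and R2 into their parallel equivalent first, reducing the network to two series resistors.
R_p = (1.50×1.80)/(1.50+1.80) = 0.8182 Ω
R_total = R_p + 362 = 0.8182 + 362 = 362.8 Ω
I = V / R_total = 107 / 362.8 = 0.2949 A
All the supply current flows through R3; use P = I²R3.
P_R3 = (0.2949)² × 362 = 31.48 W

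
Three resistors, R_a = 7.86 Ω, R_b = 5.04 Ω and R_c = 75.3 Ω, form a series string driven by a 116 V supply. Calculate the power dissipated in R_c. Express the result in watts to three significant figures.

130 W

In a series string the same current flows through every resistor — find that current, then P = I²R for the one we want.
R_total = 7.86 + 5.04 + 75.3 = 88.20 Ω
I = V / R_total = 116 / 88.20 = 1.315 A
P_R_c = I² × R_c = (1.315)² × 75.3 = 130.2 W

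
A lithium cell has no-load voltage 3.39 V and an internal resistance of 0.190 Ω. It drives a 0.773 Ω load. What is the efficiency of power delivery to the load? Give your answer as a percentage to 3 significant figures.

80.3 %

Efficiency is P_load / P_total. With a series r and R sharing the same I, P = I²R for each, so η = R/(R+r).
η = R / (R + r) = 0.773 / (0.773 + 0.190) = 0.8027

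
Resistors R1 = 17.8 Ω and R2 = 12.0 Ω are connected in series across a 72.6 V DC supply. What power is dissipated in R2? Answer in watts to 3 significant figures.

The current is common to all series resistors; compute it, then apply P = I²R for the target.
R_total = 17.8 + 12.0 = 29.80 Ω
I = V / R_total = 72.6 / 29.80 = 2.436 A
P_R2 = I² × R2 = (2.436)² × 12.0 = 71.22 W

71.2 W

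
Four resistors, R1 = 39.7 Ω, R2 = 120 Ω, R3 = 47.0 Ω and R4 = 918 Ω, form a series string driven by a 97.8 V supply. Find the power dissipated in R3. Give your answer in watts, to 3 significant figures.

Every series element carries the same I. Get I from the total resistance, then P = I² × R3.
R_total = 39.7 + 120 + 47.0 + 918 = 1125 Ω
I = V / R_total = 97.8 / 1125 = 0.08696 A
P_R3 = I² × R3 = (0.08696)² × 47.0 = 0.3554 W

0.355 W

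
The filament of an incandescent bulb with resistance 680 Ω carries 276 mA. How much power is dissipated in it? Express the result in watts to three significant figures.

With I and R stated, P = I²R applies in one step.
P = (0.2760 A)² × 680 Ω = 51.80 W

51.8 W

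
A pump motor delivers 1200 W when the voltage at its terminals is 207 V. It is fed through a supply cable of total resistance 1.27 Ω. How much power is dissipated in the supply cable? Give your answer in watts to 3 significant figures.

42.7 W

Line loss is just I²R for the cable — we know both I and R_line directly.
I = P / V = 1200 / 207 = 5.797 A through the supply cable.
P_line = I² R_line = (5.797)² × 1.27 = 42.68 W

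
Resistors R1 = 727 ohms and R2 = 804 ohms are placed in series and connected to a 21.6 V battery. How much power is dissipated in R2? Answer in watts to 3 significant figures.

0.160 W

Series elements share the same current, so find I first, then use P = I²R.
R_total = 727 + 804 = 1531 Ω
I = V / R_total = 21.6 / 1531 = 0.01411 A
P_R2 = I² × R2 = (0.01411)² × 804 = 0.1600 W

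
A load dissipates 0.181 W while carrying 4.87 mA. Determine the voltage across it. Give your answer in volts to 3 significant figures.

37.2 V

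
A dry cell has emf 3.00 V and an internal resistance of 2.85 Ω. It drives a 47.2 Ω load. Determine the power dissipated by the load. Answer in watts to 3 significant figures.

0.170 W

Load and internal resistance form a series loop — compute the loop current, then the load power via I²R.
I = ε / (r + R) = 3.00 / (2.85 + 47.2) = 0.05994 A
P_load = I² R = (0.05994)² × 47.2 = 0.1696 W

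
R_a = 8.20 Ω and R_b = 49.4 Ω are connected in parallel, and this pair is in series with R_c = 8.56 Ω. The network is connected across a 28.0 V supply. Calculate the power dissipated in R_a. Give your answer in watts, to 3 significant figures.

19.4 W

Collapse the R_a‖R_b pair into one equivalent R_p; then R_p and R_c form a series string.
R_p = (8.20×49.4)/(8.20+49.4) = 7.033 Ω
R_total = R_p + 8.56 = 7.033 + 8.56 = 15.59 Ω
I = V / R_total = 28.0 / 15.59 = 1.796 A
Voltage across the parallel pair: V_p = I × R_p = 1.796 × 7.033 = 12.63 V
Use P = V²/R for R_a with V = V_p.
P_R_a = (12.63)² / 8.20 = 19.45 W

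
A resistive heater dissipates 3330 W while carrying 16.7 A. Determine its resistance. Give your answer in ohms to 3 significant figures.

Inverting the appropriate power form: R = P / I².
R = 3330 / (16.70)² = 11.94 Ω

11.9 Ω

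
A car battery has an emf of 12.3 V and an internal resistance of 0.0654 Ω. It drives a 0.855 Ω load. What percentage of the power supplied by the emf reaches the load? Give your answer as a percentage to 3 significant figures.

92.9 %

Both r and R carry the same current, so the power split is just the resistance split: η = R/(R+r).
η = R / (R + r) = 0.855 / (0.855 + 0.0654) = 0.9289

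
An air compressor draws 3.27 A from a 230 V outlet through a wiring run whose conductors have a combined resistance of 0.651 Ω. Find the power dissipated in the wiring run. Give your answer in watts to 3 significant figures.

6.96 W

Line loss is just I²R for the cable — we know both I and R_line directly.
The wiring run carries the full 3.27 A.
P_line = I² R_line = (3.270)² × 0.651 = 6.961 W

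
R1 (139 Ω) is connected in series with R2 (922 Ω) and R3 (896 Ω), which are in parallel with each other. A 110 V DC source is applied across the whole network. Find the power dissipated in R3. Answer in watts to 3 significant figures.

Collapse R2‖R3 to a single equivalent, reducing the network to two series elements.
R_p = (922×896)/(922+896) = 454.4 Ω
R_total = 139 + 454.4 = 593.4 Ω
I = V / R_total = 110 / 593.4 = 0.1854 A
Voltage across the parallel pair: V_p = I × R_p = 0.1854 × 454.4 = 84.23 V
R3 is across V_p, so use P = V²/R for that branch.
P_R3 = (84.23)² / 896 = 7.919 W

7.92 W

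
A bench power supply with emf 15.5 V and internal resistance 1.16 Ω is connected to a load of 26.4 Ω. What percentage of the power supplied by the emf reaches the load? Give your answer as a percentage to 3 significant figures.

95.8 %

η = P_load/(P_load+P_int) = I²R/(I²R+I²r) = R/(R+r) — the I² cancels for series elements.
η = R / (R + r) = 26.4 / (26.4 + 1.16) = 0.9579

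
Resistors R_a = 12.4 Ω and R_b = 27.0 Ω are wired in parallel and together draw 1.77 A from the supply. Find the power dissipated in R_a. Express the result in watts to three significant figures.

We need the common branch voltage; get it from I_total × R_eq, then P = V²/R for the branch.
1/R_eq = 1/12.4 + 1/27.0 ⇒ R_eq = 8.497 Ω
V = I_total × R_eq = 1.770 × 8.497 = 15.04 V
P_R_a = V² / R_a = (15.04)² / 12.4 = 18.24 W

18.2 W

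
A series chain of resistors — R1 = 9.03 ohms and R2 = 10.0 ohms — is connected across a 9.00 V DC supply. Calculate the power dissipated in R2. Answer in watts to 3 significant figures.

2.24 W

Since the resistors are in series they all carry the loop current I = V/R_total; the power in any one is I²R.
R_total = 9.03 + 10.0 = 19.03 Ω
I = V / R_total = 9.00 / 19.03 = 0.4729 A
P_R2 = I² × R2 = (0.4729)² × 10.0 = 2.237 W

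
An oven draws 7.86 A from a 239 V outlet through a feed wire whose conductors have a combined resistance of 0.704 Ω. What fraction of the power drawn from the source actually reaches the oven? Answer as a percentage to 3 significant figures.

97.7 %

The feed wire carries the full 7.86 A.
P_line = I² R_line = (7.860)² × 0.704 = 43.49 W
P_source = V I = 239 × 7.860 = 1879 W; P_load = 1835 W
η = P_load / P_source = 1835 / 1879 = 0.9768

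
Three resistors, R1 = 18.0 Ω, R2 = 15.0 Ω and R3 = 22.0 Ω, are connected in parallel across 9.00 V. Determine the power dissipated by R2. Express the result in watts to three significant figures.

5.40 W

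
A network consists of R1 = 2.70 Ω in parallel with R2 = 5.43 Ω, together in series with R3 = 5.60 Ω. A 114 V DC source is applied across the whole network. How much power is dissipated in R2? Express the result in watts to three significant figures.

Collapse the R1‖R2 pair into one equivalent R_p; then R_p and R3 form a series string.
R_p = (2.70×5.43)/(2.70+5.43) = 1.803 Ω
R_total = R_p + 5.60 = 1.803 + 5.60 = 7.403 Ω
I = V / R_total = 114 / 7.403 = 15.40 A
Voltage across the parallel pair: V_p = I × R_p = 15.40 × 1.803 = 27.77 V
R2 sits across V_p; its power is V_p²/R.
P_R2 = (27.77)² / 5.43 = 142.0 W

142 W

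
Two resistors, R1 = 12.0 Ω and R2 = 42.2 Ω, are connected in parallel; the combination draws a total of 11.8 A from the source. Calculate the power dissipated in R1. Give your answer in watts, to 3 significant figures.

Parallel branches share V, not I — compute V via R_eq, then use V²/R for the target branch.
1/R_eq = 1/12.0 + 1/42.2 ⇒ R_eq = 9.343 Ω
V = I_total × R_eq = 11.80 × 9.343 = 110.2 V
P_R1 = V² / R1 = (110.2)² / 12.0 = 1013 W

1010 W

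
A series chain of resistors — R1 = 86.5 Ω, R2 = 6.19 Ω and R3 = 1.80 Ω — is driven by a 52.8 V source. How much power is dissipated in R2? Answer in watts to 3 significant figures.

1.93 W

The current is common to all series resistors; compute it, then apply P = I²R for the target.
R_total = 86.5 + 6.19 + 1.80 = 94.49 Ω
I = V / R_total = 52.8 / 94.49 = 0.5588 A
P_R2 = I² × R2 = (0.5588)² × 6.19 = 1.933 W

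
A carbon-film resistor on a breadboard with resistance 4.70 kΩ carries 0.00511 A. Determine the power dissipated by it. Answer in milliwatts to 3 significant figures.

The current through and the resistance of the element are both given; use P = I²R.
P = (0.005110 A)² × 4700 Ω = 0.1227 W

123 mW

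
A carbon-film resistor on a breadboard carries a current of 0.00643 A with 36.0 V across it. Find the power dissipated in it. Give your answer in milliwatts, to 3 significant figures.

Both the voltage across and the current through the element are known, so P = V I applies directly.
P = 36.0 V × 0.006430 A = 0.2315 W

231 mW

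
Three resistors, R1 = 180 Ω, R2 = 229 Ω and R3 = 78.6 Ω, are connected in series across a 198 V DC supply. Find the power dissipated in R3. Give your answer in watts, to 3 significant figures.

13.0 W

Series elements share the same current, so find I first, then use P = I²R.
R_total = 180 + 229 + 78.6 = 487.6 Ω
I = V / R_total = 198 / 487.6 = 0.4061 A
P_R3 = I² × R3 = (0.4061)² × 78.6 = 12.96 W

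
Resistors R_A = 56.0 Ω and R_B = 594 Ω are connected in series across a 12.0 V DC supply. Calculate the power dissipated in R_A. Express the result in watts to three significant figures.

0.0191 W

In a series string the same current flows through every resistor — find that current, then P = I²R for the one we want.
R_total = 56.0 + 594 = 650.0 Ω
I = V / R_total = 12.0 / 650.0 = 0.01846 A
P_R_A = I² × R_A = (0.01846)² × 56.0 = 0.01909 W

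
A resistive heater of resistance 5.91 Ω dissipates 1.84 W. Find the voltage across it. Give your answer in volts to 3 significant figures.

3.30 V

Rearranging the power relation for the two known quantities gives V = √(P R).
V = √(1.84 × 5.91) = 3.298 V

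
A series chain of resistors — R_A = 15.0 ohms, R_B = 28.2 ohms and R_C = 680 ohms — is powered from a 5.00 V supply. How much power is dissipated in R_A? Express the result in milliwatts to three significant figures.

0.717 mW

Series elements share the same current, so find I first, then use P = I²R.
R_total = 15.0 + 28.2 + 680 = 723.2 Ω
I = V / R_total = 5.00 / 723.2 = 0.006914 A
P_R_A = I² × R_A = (0.006914)² × 15.0 = 0.0007170 W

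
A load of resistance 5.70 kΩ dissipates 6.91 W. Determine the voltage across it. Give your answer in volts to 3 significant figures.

198 V

From P = V I = I²R = V²/R, with the two given quantities we get V = √(P R).
V = √(6.91 × 5700) = 198.5 V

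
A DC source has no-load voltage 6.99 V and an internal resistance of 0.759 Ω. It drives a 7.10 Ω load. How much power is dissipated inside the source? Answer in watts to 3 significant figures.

The internal resistance carries the same current as the load; P_int = I²r.
I = ε / (r + R) = 6.99 / (0.759 + 7.10) = 0.8894 A
P_int = I² r = (0.8894)² × 0.759 = 0.6004 W

0.600 W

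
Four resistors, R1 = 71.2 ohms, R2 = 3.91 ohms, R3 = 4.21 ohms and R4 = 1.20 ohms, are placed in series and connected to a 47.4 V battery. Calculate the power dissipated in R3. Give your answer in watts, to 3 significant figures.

In a series string the same current flows through every resistor — find that current, then P = I²R for the one we want.
R_total = 71.2 + 3.91 + 4.21 + 1.20 = 80.52 Ω
I = V / R_total = 47.4 / 80.52 = 0.5887 A
P_R3 = I² × R3 = (0.5887)² × 4.21 = 1.459 W

1.46 W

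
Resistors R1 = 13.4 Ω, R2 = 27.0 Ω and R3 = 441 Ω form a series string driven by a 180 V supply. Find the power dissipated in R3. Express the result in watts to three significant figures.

61.7 W

In a series string the same current flows through every resistor — find that current, then P = I²R for the one we want.
R_total = 13.4 + 27.0 + 441 = 481.4 Ω
I = V / R_total = 180 / 481.4 = 0.3739 A
P_R3 = I² × R3 = (0.3739)² × 441 = 61.66 W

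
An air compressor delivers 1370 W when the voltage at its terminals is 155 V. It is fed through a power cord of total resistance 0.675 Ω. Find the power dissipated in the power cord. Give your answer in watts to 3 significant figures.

The power cord is a series resistance carrying the load current; its dissipation is I²R_line.
I = P / V = 1370 / 155 = 8.839 A through the power cord.
P_line = I² R_line = (8.839)² × 0.675 = 52.73 W

52.7 W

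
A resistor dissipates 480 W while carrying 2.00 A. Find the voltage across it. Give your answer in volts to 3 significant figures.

The two known quantities fix the third via V = P / I.
V = 480 / 2.000 = 240.0 V

240 V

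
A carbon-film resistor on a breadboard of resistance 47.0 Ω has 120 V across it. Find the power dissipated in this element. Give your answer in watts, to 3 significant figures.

306 W

We know the drop across the element and its resistance — P = V²/R, one step.
P = (120 V)² / 47.0 Ω = 306.4 W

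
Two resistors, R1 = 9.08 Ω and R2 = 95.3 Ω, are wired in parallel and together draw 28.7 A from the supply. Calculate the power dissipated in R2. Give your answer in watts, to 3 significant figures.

Parallel branches share V, not I — compute V via R_eq, then use V²/R for the target branch.
1/R_eq = 1/9.08 + 1/95.3 ⇒ R_eq = 8.290 Ω
V = I_total × R_eq = 28.70 × 8.290 = 237.9 V
P_R2 = V² / R2 = (237.9)² / 95.3 = 594.0 W

594 W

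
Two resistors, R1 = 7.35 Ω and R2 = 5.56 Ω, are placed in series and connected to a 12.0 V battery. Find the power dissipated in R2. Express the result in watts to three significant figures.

4.80 W

Every series element carries the same I. Get I from the total resistance, then P = I² × R2.
R_total = 7.35 + 5.56 = 12.91 Ω
I = V / R_total = 12.0 / 12.91 = 0.9295 A
P_R2 = I² × R2 = (0.9295)² × 5.56 = 4.804 W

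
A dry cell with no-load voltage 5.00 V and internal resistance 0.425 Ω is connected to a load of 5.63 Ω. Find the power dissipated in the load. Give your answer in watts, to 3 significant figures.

Find the circuit current first, then P = I²R for the load (series elements share I).
I = ε / (r + R) = 5.00 / (0.425 + 5.63) = 0.8258 A
P_load = I² R = (0.8258)² × 5.63 = 3.839 W

3.84 W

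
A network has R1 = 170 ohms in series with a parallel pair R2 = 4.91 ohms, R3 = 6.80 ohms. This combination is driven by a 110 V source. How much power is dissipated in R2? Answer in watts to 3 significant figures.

0.671 W

Replace R2 and R3 with their parallel equivalent so the circuit becomes R1 in series with R_p.
R_p = (4.91×6.80)/(4.91+6.80) = 2.851 Ω
R_total = 170 + 2.851 = 172.9 Ω
I = V / R_total = 110 / 172.9 = 0.6364 A
Voltage across the parallel pair: V_p = I × R_p = 0.6364 × 2.851 = 1.814 V
With V_p across R2, its power is V_p²/R2.
P_R2 = (1.814)² / 4.91 = 0.6705 W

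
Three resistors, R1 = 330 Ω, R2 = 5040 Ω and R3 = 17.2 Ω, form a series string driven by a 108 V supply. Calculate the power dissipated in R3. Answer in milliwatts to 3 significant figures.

6.91 mW

Series elements share the same current, so find I first, then use P = I²R.
R_total = 330 + 5040 + 17.2 = 5387 Ω
I = V / R_total = 108 / 5387 = 0.02005 A
P_R3 = I² × R3 = (0.02005)² × 17.2 = 0.006913 W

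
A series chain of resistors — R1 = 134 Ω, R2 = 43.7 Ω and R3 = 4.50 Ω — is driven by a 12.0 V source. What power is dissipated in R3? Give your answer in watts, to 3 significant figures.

Since the resistors are in series they all carry the loop current I = V/R_total; the power in any one is I²R.
R_total = 134 + 43.7 + 4.50 = 182.2 Ω
I = V / R_total = 12.0 / 182.2 = 0.06586 A
P_R3 = I² × R3 = (0.06586)² × 4.50 = 0.01952 W

0.0195 W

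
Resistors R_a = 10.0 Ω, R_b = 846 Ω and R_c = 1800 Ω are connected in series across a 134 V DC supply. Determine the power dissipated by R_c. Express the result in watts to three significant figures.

4.58 W

Series elements share the same current, so find I first, then use P = I²R.
R_total = 10.0 + 846 + 1800 = 2656 Ω
I = V / R_total = 134 / 2656 = 0.05045 A
P_R_c = I² × R_c = (0.05045)² × 1800 = 4.582 W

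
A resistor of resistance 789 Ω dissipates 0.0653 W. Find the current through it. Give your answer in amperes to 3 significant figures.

0.00910 A

The two known quantities fix the third via I = √(P / R).
I = √(0.0653 / 789) = 0.009097 A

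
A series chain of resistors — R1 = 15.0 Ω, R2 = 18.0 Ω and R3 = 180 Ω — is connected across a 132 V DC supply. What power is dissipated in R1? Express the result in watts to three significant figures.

5.76 W

In a series string the same current flows through every resistor — find that current, then P = I²R for the one we want.
R_total = 15.0 + 18.0 + 180 = 213.0 Ω
I = V / R_total = 132 / 213.0 = 0.6197 A
P_R1 = I² × R1 = (0.6197)² × 15.0 = 5.761 W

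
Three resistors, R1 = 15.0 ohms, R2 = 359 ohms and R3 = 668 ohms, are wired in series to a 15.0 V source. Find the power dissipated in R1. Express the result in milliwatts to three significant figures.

3.11 mW

The current is common to all series resistors; compute it, then apply P = I²R for the target.
R_total = 15.0 + 359 + 668 = 1042 Ω
I = V / R_total = 15.0 / 1042 = 0.01440 A
P_R1 = I² × R1 = (0.01440)² × 15.0 = 0.003108 W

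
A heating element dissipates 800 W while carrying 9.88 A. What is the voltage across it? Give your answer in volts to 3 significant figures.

From P = V I = I²R = V²/R, with the two given quantities we get V = P / I.
V = 800 / 9.880 = 80.97 V

81.0 V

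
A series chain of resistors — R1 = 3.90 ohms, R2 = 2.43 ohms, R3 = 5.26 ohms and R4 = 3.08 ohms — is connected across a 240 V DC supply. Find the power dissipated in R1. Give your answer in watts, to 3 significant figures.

Since the resistors are in series they all carry the loop current I = V/R_total; the power in any one is I²R.
R_total = 3.90 + 2.43 + 5.26 + 3.08 = 14.67 Ω
I = V / R_total = 240 / 14.67 = 16.36 A
P_R1 = I² × R1 = (16.36)² × 3.90 = 1044 W

1040 W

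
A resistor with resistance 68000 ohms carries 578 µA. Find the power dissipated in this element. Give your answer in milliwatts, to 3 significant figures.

Knowing I and R, the power is just I²R — no need to find V first.
P = (0.0005780 A)² × 68000 Ω = 0.02272 W

22.7 mW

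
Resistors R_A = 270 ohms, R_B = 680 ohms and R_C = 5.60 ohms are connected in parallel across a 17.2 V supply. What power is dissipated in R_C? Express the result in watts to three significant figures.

Parallel branches share the same voltage; P = V²/R gives the branch power in one step.
P_R_C = V² / R_C = (17.2)² / 5.60 Ω = 52.83 W

52.8 W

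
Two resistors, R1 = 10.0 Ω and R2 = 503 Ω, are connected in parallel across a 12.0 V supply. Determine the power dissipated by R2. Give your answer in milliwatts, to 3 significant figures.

286 mW

Parallel branches share the same voltage; P = V²/R gives the branch power in one step.
P_R2 = V² / R2 = (12.0)² / 503 Ω = 0.2863 W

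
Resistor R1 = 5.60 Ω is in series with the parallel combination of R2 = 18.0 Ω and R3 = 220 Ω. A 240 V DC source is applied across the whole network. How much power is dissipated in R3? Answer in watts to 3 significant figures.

First combine the parallel branches into one equivalent R_p, then R1 + R_p is a series pair.
R_p = (18.0×220)/(18.0+220) = 16.64 Ω
R_total = 5.60 + 16.64 = 22.24 Ω
I = V / R_total = 240 / 22.24 = 10.79 A
Voltage across the parallel pair: V_p = I × R_p = 10.79 × 16.64 = 179.6 V
With V_p across R3, its power is V_p²/R3.
P_R3 = (179.6)² / 220 = 146.6 W

147 W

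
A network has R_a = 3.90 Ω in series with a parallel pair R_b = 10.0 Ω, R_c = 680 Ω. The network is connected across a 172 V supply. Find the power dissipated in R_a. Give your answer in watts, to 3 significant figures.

Replace R_b and R_c with their parallel equivalent so the circuit becomes R_a in series with R_p.
R_p = (10.0×680)/(10.0+680) = 9.855 Ω
R_total = 3.90 + 9.855 = 13.76 Ω
I = V / R_total = 172 / 13.76 = 12.50 A
R_a carries the full series current, so P = I²R.
P_R_a = (12.50)² × 3.90 = 609.8 W

610 W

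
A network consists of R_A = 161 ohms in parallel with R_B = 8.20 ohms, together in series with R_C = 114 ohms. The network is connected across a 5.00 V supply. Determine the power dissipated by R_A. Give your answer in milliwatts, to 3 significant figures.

0.637 mW

First find R_p for the parallel pair, then treat R_p + R_C as a series loop.
R_p = (161×8.20)/(161+8.20) = 7.803 Ω
R_total = R_p + 114 = 7.803 + 114 = 121.8 Ω
I = V / R_total = 5.00 / 121.8 = 0.04105 A
Voltage across the parallel pair: V_p = I × R_p = 0.04105 × 7.803 = 0.3203 V
R_A sits across V_p; its power is V_p²/R.
P_R_A = (0.3203)² / 161 = 0.0006372 W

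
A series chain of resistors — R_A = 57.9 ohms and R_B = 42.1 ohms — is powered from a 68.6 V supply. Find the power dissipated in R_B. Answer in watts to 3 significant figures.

Every series element carries the same I. Get I from the total resistance, then P = I² × R_B.
R_total = 57.9 + 42.1 = 100.0 Ω
I = V / R_total = 68.6 / 100.0 = 0.6860 A
P_R_B = I² × R_B = (0.6860)² × 42.1 = 19.81 W

19.8 W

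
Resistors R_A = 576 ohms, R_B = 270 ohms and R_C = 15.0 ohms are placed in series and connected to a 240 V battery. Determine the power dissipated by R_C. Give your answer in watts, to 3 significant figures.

Every series element carries the same I. Get I from the total resistance, then P = I² × R_C.
R_total = 576 + 270 + 15.0 = 861.0 Ω
I = V / R_total = 240 / 861.0 = 0.2787 A
P_R_C = I² × R_C = (0.2787)² × 15.0 = 1.165 W

1.17 W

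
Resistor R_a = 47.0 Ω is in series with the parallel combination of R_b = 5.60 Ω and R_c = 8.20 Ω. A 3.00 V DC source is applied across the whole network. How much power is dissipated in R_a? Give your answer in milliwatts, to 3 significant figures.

Collapse R_b‖R_c to a single equivalent, reducing the network to two series elements.
R_p = (5.60×8.20)/(5.60+8.20) = 3.328 Ω
R_total = 47.0 + 3.328 = 50.33 Ω
I = V / R_total = 3.00 / 50.33 = 0.05961 A
The full supply current passes through R_a: P = I²R.
P_R_a = (0.05961)² × 47.0 = 0.1670 W

167 mW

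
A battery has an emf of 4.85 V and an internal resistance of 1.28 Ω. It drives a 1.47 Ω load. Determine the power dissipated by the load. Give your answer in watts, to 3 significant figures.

Load and internal resistance form a series loop — compute the loop current, then the load power via I²R.
I = ε / (r + R) = 4.85 / (1.28 + 1.47) = 1.764 A
P_load = I² R = (1.764)² × 1.47 = 4.572 W

4.57 W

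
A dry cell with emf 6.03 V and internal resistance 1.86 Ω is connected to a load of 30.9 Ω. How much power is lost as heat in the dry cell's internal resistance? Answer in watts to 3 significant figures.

r is in series with the load, so it carries the full circuit current — the loss in it is I²r.
I = ε / (r + R) = 6.03 / (1.86 + 30.9) = 0.1841 A
P_int = I² r = (0.1841)² × 1.86 = 0.06302 W

0.0630 W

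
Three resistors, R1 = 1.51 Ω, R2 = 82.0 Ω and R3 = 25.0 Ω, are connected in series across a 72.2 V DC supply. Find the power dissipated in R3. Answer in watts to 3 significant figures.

11.1 W

Series elements share the same current, so find I first, then use P = I²R.
R_total = 1.51 + 82.0 + 25.0 = 108.5 Ω
I = V / R_total = 72.2 / 108.5 = 0.6654 A
P_R3 = I² × R3 = (0.6654)² × 25.0 = 11.07 W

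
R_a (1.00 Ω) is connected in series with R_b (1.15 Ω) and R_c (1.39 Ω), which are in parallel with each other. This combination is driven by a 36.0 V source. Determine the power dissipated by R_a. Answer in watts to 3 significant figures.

488 W

Collapse R_b‖R_c to a single equivalent, reducing the network to two series elements.
R_p = (1.15×1.39)/(1.15+1.39) = 0.6293 Ω
R_total = 1.00 + 0.6293 = 1.629 Ω
I = V / R_total = 36.0 / 1.629 = 22.09 A
R_a is in the main series path, so its power is I²R_a.
P_R_a = (22.09)² × 1.00 = 488.2 W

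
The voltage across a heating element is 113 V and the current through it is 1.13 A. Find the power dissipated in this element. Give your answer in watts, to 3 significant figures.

V and I are known directly — P = V I, no intermediate step needed.
P = 113 V × 1.130 A = 127.7 W

128 W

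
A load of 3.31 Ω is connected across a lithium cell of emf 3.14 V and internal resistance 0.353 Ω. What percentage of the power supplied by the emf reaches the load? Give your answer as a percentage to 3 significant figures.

The source delivers εI, of which I²R reaches the load and I²r is lost; since I is common, η = R/(R+r).
η = R / (R + r) = 3.31 / (3.31 + 0.353) = 0.9036

90.4 %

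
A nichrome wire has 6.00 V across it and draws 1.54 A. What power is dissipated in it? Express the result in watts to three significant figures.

9.24 W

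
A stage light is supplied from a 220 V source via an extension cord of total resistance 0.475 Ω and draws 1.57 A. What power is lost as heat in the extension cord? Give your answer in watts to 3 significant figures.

1.17 W

The extension cord and load are in series, so the same current flows in both; the loss is I²R_line.
The extension cord carries the full 1.57 A.
P_line = I² R_line = (1.570)² × 0.475 = 1.171 W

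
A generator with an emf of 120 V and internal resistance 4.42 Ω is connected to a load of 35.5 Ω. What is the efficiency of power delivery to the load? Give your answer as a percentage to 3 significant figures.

Both r and R carry the same current, so the power split is just the resistance split: η = R/(R+r).
η = R / (R + r) = 35.5 / (35.5 + 4.42) = 0.8893

88.9 %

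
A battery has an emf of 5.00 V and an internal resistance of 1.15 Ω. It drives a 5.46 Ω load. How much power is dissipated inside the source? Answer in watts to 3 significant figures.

r is in series with the load, so it carries the full circuit current — the loss in it is I²r.
I = ε / (r + R) = 5.00 / (1.15 + 5.46) = 0.7564 A
P_int = I² r = (0.7564)² × 1.15 = 0.6580 W

0.658 W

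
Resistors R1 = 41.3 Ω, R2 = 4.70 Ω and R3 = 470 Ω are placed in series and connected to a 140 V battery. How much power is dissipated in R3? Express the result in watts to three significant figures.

Every series element carries the same I. Get I from the total resistance, then P = I² × R3.
R_total = 41.3 + 4.70 + 470 = 516.0 Ω
I = V / R_total = 140 / 516.0 = 0.2713 A
P_R3 = I² × R3 = (0.2713)² × 470 = 34.60 W

34.6 W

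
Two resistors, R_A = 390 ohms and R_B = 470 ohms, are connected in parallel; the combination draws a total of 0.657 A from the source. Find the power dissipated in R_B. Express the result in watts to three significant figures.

The branches share the same voltage, but only the total current is given — find V from the equivalent resistance first.
1/R_eq = 1/390 + 1/470 ⇒ R_eq = 213.1 Ω
V = I_total × R_eq = 0.6570 × 213.1 = 140.0 V
P_R_B = V² / R_B = (140.0)² / 470 = 41.72 W

41.7 W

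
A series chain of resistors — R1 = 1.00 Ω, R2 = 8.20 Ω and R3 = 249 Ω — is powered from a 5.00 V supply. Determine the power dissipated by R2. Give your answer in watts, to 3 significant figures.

0.00307 W

Since the resistors are in series they all carry the loop current I = V/R_total; the power in any one is I²R.
R_total = 1.00 + 8.20 + 249 = 258.2 Ω
I = V / R_total = 5.00 / 258.2 = 0.01936 A
P_R2 = I² × R2 = (0.01936)² × 8.20 = 0.003075 W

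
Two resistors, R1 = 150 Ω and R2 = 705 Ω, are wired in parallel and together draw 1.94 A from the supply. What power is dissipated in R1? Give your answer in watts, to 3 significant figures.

The branches share the same voltage, but only the total current is given — find V from the equivalent resistance first.
1/R_eq = 1/150 + 1/705 ⇒ R_eq = 123.7 Ω
V = I_total × R_eq = 1.940 × 123.7 = 239.9 V
P_R1 = V² / R1 = (239.9)² / 150 = 383.8 W

384 W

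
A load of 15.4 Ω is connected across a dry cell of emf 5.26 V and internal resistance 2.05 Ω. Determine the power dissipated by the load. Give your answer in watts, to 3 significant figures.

With r and R in series, I = ε/(r+R); the load dissipates I²R.
I = ε / (r + R) = 5.26 / (2.05 + 15.4) = 0.3014 A
P_load = I² R = (0.3014)² × 15.4 = 1.399 W

1.40 W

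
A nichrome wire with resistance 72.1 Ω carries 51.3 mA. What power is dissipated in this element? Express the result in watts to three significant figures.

0.190 W

Current and resistance are given, so P = I²R is the direct form.
P = (0.05130 A)² × 72.1 Ω = 0.1897 W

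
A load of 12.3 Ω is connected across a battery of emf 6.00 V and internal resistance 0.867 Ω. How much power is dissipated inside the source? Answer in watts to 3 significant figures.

Internal loss is I²r, with I set by the total series resistance r+R.
I = ε / (r + R) = 6.00 / (0.867 + 12.3) = 0.4557 A
P_int = I² r = (0.4557)² × 0.867 = 0.1800 W

0.180 W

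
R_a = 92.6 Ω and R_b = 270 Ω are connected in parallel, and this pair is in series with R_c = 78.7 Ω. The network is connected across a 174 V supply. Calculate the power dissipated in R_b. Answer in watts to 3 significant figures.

Collapse the R_a‖R_b pair into one equivalent R_p; then R_p and R_c form a series string.
R_p = (92.6×270)/(92.6+270) = 68.95 Ω
R_total = R_p + 78.7 = 68.95 + 78.7 = 147.7 Ω
I = V / R_total = 174 / 147.7 = 1.178 A
Voltage across the parallel pair: V_p = I × R_p = 1.178 × 68.95 = 81.26 V
Use P = V²/R for R_b with V = V_p.
P_R_b = (81.26)² / 270 = 24.45 W

24.5 W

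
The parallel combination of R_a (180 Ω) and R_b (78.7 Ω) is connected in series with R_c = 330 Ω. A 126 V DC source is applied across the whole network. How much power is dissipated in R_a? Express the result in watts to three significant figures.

1.79 W

Collapse the R_a‖R_b pair into one equivalent R_p; then R_p and R_c form a series string.
R_p = (180×78.7)/(180+78.7) = 54.76 Ω
R_total = R_p + 330 = 54.76 + 330 = 384.8 Ω
I = V / R_total = 126 / 384.8 = 0.3275 A
Voltage across the parallel pair: V_p = I × R_p = 0.3275 × 54.76 = 17.93 V
R_a sits across V_p; its power is V_p²/R.
P_R_a = (17.93)² / 180 = 1.786 W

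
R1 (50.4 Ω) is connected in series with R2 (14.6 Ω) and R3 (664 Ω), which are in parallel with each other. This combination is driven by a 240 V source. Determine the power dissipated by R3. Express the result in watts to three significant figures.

Collapse R2‖R3 to a single equivalent, reducing the network to two series elements.
R_p = (14.6×664)/(14.6+664) = 14.29 Ω
R_total = 50.4 + 14.29 = 64.69 Ω
I = V / R_total = 240 / 64.69 = 3.710 A
Voltage across the parallel pair: V_p = I × R_p = 3.710 × 14.29 = 53.00 V
With V_p across R3, its power is V_p²/R3.
P_R3 = (53.00)² / 664 = 4.231 W

4.23 W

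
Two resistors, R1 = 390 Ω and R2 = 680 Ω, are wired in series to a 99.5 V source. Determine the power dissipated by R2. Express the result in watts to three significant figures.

Every series element carries the same I. Get I from the total resistance, then P = I² × R2.
R_total = 390 + 680 = 1070 Ω
I = V / R_total = 99.5 / 1070 = 0.09299 A
P_R2 = I² × R2 = (0.09299)² × 680 = 5.880 W

5.88 W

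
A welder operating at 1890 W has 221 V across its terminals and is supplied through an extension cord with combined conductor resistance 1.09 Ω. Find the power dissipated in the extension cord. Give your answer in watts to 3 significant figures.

79.7 W

Only the current and the line resistance are needed for the I²R loss.
I = P / V = 1890 / 221 = 8.552 A through the extension cord.
P_line = I² R_line = (8.552)² × 1.09 = 79.72 W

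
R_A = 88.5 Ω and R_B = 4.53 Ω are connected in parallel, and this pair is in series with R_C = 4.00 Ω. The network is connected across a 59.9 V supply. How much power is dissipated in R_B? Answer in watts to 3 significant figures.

213 W

Collapse the R_A‖R_B pair into one equivalent R_p; then R_p and R_C form a series string.
R_p = (88.5×4.53)/(88.5+4.53) = 4.309 Ω
R_total = R_p + 4.00 = 4.309 + 4.00 = 8.309 Ω
I = V / R_total = 59.9 / 8.309 = 7.209 A
Voltage across the parallel pair: V_p = I × R_p = 7.209 × 4.309 = 31.07 V
Use P = V²/R for R_B with V = V_p.
P_R_B = (31.07)² / 4.53 = 213.0 W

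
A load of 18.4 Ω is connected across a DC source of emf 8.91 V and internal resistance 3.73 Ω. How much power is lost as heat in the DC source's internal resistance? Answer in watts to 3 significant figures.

0.605 W

Internal loss is I²r, with I set by the total series resistance r+R.
I = ε / (r + R) = 8.91 / (3.73 + 18.4) = 0.4026 A
P_int = I² r = (0.4026)² × 3.73 = 0.6046 W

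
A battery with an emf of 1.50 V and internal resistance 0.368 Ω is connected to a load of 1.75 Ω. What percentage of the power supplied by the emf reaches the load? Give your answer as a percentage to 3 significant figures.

η = P_load/(P_load+P_int) = I²R/(I²R+I²r) = R/(R+r) — the I² cancels for series elements.
η = R / (R + r) = 1.75 / (1.75 + 0.368) = 0.8263

82.6 %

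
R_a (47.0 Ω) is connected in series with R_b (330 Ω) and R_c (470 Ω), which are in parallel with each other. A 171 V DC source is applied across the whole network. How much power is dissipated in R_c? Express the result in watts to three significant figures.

40.3 W

Collapse R_b‖R_c to a single equivalent, reducing the network to two series elements.
R_p = (330×470)/(330+470) = 193.9 Ω
R_total = 47.0 + 193.9 = 240.9 Ω
I = V / R_total = 171 / 240.9 = 0.7099 A
Voltage across the parallel pair: V_p = I × R_p = 0.7099 × 193.9 = 137.6 V
With V_p across R_c, its power is V_p²/R_c.
P_R_c = (137.6)² / 470 = 40.30 W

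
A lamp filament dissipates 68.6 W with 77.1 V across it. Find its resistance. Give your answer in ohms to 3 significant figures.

86.7 Ω

From P = V I = I²R = V²/R, with the two given quantities we get R = V² / P.
R = (77.1)² / 68.6 = 86.65 Ω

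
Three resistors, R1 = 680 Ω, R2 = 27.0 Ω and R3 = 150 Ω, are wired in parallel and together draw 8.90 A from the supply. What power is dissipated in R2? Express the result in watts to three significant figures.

1440 W

The branches share the same voltage, but only the total current is given — find V from the equivalent resistance first.
1/R_eq = 1/680 + 1/27.0 + 1/150 ⇒ R_eq = 22.14 Ω
V = I_total × R_eq = 8.900 × 22.14 = 197.0 V
P_R2 = V² / R2 = (197.0)² / 27.0 = 1438 W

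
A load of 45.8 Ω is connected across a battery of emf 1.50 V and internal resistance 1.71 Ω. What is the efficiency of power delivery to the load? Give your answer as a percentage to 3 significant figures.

Efficiency is P_load / P_total. With a series r and R sharing the same I, P = I²R for each, so η = R/(R+r).
η = R / (R + r) = 45.8 / (45.8 + 1.71) = 0.9640

96.4 %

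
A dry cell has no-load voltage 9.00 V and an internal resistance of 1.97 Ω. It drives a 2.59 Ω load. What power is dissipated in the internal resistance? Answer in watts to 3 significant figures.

The source's internal resistance is just another series element carrying I; its dissipation is I²r.
I = ε / (r + R) = 9.00 / (1.97 + 2.59) = 1.974 A
P_int = I² r = (1.974)² × 1.97 = 7.674 W

7.67 W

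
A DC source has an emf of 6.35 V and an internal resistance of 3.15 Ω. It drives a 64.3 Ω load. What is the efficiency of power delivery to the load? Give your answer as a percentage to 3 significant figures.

95.3 %

The source delivers εI, of which I²R reaches the load and I²r is lost; since I is common, η = R/(R+r).
η = R / (R + r) = 64.3 / (64.3 + 3.15) = 0.9533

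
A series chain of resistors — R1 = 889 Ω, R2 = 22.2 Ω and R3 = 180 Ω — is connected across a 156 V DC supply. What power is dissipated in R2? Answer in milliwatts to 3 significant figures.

The current is common to all series resistors; compute it, then apply P = I²R for the target.
R_total = 889 + 22.2 + 180 = 1091 Ω
I = V / R_total = 156 / 1091 = 0.1430 A
P_R2 = I² × R2 = (0.1430)² × 22.2 = 0.4537 W

454 mW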